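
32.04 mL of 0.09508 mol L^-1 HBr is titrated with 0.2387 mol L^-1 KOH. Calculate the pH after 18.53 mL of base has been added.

n(acid) = 0.09508 x 0.03204 = 0.003046 mol; n(KOH) added = 0.2387 x 0.01853 = 0.004423 mol.
Base is in excess by 0.004423 - 0.003046 = 0.001377 mol in a total volume of 0.05057 L.
[OH^-] = 0.001377/0.05057 = 0.02722 M, so pOH = 1.57 and pH = 14.00 - 1.57 = 12.43.

12.43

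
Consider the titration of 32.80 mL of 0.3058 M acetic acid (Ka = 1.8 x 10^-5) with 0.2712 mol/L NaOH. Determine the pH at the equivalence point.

8.95

n(CH3COOH) = 0.3058 x 0.03280 = 0.01003 mol; V(NaOH) at equivalence = 0.01003/0.2712 = 0.03698 L.
At equivalence all the acid is converted to CH3COO-; total volume = 0.03280 + 0.03698 = 0.06978 L, so [CH3COO-] = 0.01003/0.06978 = 0.1437 M.
Kb = Kw/Ka = 1.0e-14 / 1.8 x 10^-5 = 5.56e-10.
[OH^-] = sqrt(Kb x [CH3COO-]) = sqrt(5.56e-10 x 0.1437) = 8.94e-6 M.
pOH = 5.05, so pH = 14.00 - 5.05 = 8.95.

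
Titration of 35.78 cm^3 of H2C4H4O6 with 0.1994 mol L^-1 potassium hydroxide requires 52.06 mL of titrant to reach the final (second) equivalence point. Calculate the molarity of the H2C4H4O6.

0.145 M

n(KOH) = 0.1994 x 0.05206 = 0.01038 mol.
At the final (second) equivalence point, 2 mol OH^- react per mol H2C4H4O6, so n(H2C4H4O6) = 0.01038 / 2 = 0.005190 mol.
[H2C4H4O6] = 0.005190 / 0.03578 L = 0.145 M.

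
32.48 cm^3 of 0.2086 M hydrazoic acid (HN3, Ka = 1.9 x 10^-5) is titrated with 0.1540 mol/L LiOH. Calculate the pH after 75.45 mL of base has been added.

12.65

n(acid) = 0.2086 x 0.03248 = 0.006775 mol; n(LiOH) added = 0.1540 x 0.07545 = 0.01162 mol.
Base is in excess by 0.01162 - 0.006775 = 0.004844 mol in a total volume of 0.1079 L.
[OH^-] = 0.004844/0.1079 = 0.04488 M, so pOH = 1.35 and pH = 14.00 - 1.35 = 12.65.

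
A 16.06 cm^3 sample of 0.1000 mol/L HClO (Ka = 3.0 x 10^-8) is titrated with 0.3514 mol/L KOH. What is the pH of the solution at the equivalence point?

n(HClO) = 0.1000 x 0.01606 = 0.001606 mol; V(KOH) at equivalence = 0.001606/0.3514 = 0.004570 L.
At equivalence all the acid is converted to ClO-; total volume = 0.01606 + 0.004570 = 0.02063 L, so [ClO-] = 0.001606/0.02063 = 0.07785 M.
Kb = Kw/Ka = 1.0e-14 / 3.0 x 10^-8 = 3.33e-7.
[OH^-] = sqrt(Kb x [ClO-]) = sqrt(3.33e-7 x 0.07785) = 0.000161 M.
pOH = 3.79, so pH = 14.00 - 3.79 = 10.21.

10.21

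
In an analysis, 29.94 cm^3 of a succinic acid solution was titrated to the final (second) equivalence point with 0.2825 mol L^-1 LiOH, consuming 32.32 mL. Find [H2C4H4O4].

n(LiOH) = 0.2825 x 0.03232 = 0.009130 mol.
At the final (second) equivalence point, 2 mol OH^- react per mol H2C4H4O4, so n(H2C4H4O4) = 0.009130 / 2 = 0.004565 mol.
[H2C4H4O4] = 0.004565 / 0.02994 L = 0.152 M.

0.152 M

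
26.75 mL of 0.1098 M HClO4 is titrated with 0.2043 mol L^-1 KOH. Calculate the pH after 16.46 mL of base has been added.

n(acid) = 0.1098 x 0.02675 = 0.002937 mol; n(KOH) added = 0.2043 x 0.01646 = 0.003363 mol.
Base is in excess by 0.003363 - 0.002937 = 0.0004256 mol in a total volume of 0.04321 L.
[OH^-] = 0.0004256/0.04321 = 0.009850 M, so pOH = 2.01 and pH = 14.00 - 2.01 = 11.99.

11.99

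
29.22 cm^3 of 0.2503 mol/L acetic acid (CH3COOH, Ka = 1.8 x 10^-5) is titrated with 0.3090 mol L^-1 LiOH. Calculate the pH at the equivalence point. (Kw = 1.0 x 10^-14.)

8.94

n(CH3COOH) = 0.2503 x 0.02922 = 0.007314 mol; V(LiOH) at equivalence = 0.007314/0.3090 = 0.02367 L.
At equivalence all the acid is converted to CH3COO-; total volume = 0.02922 + 0.02367 = 0.05289 L, so [CH3COO-] = 0.007314/0.05289 = 0.1383 M.
Kb = Kw/Ka = 1.0e-14 / 1.8 x 10^-5 = 5.56e-10.
[OH^-] = sqrt(Kb x [CH3COO-]) = sqrt(5.56e-10 x 0.1383) = 8.76e-6 M.
pOH = 5.06, so pH = 14.00 - 5.06 = 8.94.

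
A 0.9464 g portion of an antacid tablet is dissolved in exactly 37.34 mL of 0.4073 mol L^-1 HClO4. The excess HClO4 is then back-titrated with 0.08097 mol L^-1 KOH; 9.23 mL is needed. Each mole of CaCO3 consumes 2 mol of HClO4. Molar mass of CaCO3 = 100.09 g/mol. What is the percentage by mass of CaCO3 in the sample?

76.5%

Total n(HClO4) added = 0.4073 x 0.03734 = 0.01521 mol.
n(KOH) used = 0.08097 x 0.009230 = 0.0007474 mol, which equals the excess n(HClO4).
So n(HClO4) consumed by the sample = 0.01521 - 0.0007474 = 0.01446 mol.
n(CaCO3) = 0.01446 / 2 = 0.007231 mol.
mass CaCO3 = 0.007231 x 100.09 = 0.7237 g, so %CaCO3 = 0.7237/0.9464 x 100 = 76.5%.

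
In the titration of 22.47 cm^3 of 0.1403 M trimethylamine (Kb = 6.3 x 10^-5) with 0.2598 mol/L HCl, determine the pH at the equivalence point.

5.42

n((CH3)3N) = 0.1403 x 0.02247 = 0.003153 mol; V(HCl) at equivalence = 0.003153/0.2598 = 0.01213 L.
At equivalence the base is fully converted to (CH3)3NH+; total volume = 0.03460 L, so [(CH3)3NH+] = 0.003153/0.03460 = 0.09110 M.
Ka((CH3)3NH+) = Kw/Kb = 1.0e-14 / 6.3 x 10^-5 = 1.59e-10.
[H^+] = sqrt(Ka x [(CH3)3NH+]) = sqrt(1.59e-10 x 0.09110) = 3.80e-6 M.
pH = -log(3.80e-6) = 5.42.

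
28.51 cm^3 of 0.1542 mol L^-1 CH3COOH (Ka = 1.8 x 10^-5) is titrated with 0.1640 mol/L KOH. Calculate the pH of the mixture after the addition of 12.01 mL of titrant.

4.65

Initial n(CH3COOH) = 0.1542 x 0.02851 = 0.004396 mol.
n(KOH) added = 0.1640 x 0.01201 = 0.001970 mol, converting that many moles of CH3COOH to CH3COO-.
Remaining n(CH3COOH) = 0.002427 mol; n(CH3COO-) = 0.001970 mol.
By Henderson-Hasselbalch, pH = pKa + log([A^-]/[HA]) = 4.74 + log(0.001970/0.002427) = 4.74 + (-0.09) = 4.65.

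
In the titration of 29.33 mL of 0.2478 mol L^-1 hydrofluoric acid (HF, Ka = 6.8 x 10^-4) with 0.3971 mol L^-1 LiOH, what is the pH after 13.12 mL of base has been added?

Initial n(HF) = 0.2478 x 0.02933 = 0.007268 mol.
n(LiOH) added = 0.3971 x 0.01312 = 0.005210 mol, converting that many moles of HF to F-.
Remaining n(HF) = 0.002058 mol; n(F-) = 0.005210 mol.
By Henderson-Hasselbalch, pH = pKa + log([A^-]/[HA]) = 3.17 + log(0.005210/0.002058) = 3.17 + (+0.40) = 3.57.

3.57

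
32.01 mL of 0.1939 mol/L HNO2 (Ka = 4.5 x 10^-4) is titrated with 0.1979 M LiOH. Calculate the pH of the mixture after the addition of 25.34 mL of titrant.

3.97

Initial n(HNO2) = 0.1939 x 0.03201 = 0.006207 mol.
n(LiOH) added = 0.1979 x 0.02534 = 0.005015 mol, converting that many moles of HNO2 to NO2-.
Remaining n(HNO2) = 0.001192 mol; n(NO2-) = 0.005015 mol.
By Henderson-Hasselbalch, pH = pKa + log([A^-]/[HA]) = 3.35 + log(0.005015/0.001192) = 3.35 + (+0.62) = 3.97.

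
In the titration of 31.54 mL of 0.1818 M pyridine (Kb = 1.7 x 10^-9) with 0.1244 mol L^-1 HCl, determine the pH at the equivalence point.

3.18

n(C5H5N) = 0.1818 x 0.03154 = 0.005734 mol; V(HCl) at equivalence = 0.005734/0.1244 = 0.04609 L.
At equivalence the base is fully converted to C5H5NH+; total volume = 0.07763 L, so [C5H5NH+] = 0.005734/0.07763 = 0.07386 M.
Ka(C5H5NH+) = Kw/Kb = 1.0e-14 / 1.7 x 10^-9 = 5.88e-6.
[H^+] = sqrt(Ka x [C5H5NH+]) = sqrt(5.88e-6 x 0.07386) = 0.000659 M.
pH = -log(0.000659) = 3.18.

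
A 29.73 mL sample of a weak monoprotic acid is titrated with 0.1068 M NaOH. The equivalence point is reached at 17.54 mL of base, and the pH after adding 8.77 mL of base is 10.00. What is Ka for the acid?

8.77 mL is half of the equivalence volume, so this is the half-equivalence point where [HA] = [A^-].
At half-equivalence pH = pKa, so pKa = 10.00.
Ka = 10^(-10.00) = 1.0 x 10^-10.

1.0 x 10^-10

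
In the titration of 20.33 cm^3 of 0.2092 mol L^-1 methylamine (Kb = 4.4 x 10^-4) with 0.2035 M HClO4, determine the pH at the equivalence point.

5.81

n(CH3NH2) = 0.2092 x 0.02033 = 0.004253 mol; V(HClO4) at equivalence = 0.004253/0.2035 = 0.02090 L.
At equivalence the base is fully converted to CH3NH3+; total volume = 0.04123 L, so [CH3NH3+] = 0.004253/0.04123 = 0.1032 M.
Ka(CH3NH3+) = Kw/Kb = 1.0e-14 / 4.4 x 10^-4 = 2.27e-11.
[H^+] = sqrt(Ka x [CH3NH3+]) = sqrt(2.27e-11 x 0.1032) = 1.53e-6 M.
pH = -log(1.53e-6) = 5.81.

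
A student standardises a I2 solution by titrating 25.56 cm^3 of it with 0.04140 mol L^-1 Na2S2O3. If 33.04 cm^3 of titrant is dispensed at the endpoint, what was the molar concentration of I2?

n(Na2S2O3) = 0.04140 x 0.03304 = 0.001368 mol.
From the balanced equation, 2 mol Na2S2O3 reacts with 1 mol I2, so n(I2) = 0.001368 x 1/2 = 0.0006839 mol.
[I2] = 0.0006839 / 0.02556 L = 0.0268 M.

0.0268 M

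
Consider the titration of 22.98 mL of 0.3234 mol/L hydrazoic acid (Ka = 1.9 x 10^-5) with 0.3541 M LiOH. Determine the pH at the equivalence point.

8.97

n(HN3) = 0.3234 x 0.02298 = 0.007432 mol; V(LiOH) at equivalence = 0.007432/0.3541 = 0.02099 L.
At equivalence all the acid is converted to N3-; total volume = 0.02298 + 0.02099 = 0.04397 L, so [N3-] = 0.007432/0.04397 = 0.1690 M.
Kb = Kw/Ka = 1.0e-14 / 1.9 x 10^-5 = 5.26e-10.
[OH^-] = sqrt(Kb x [N3-]) = sqrt(5.26e-10 x 0.1690) = 9.43e-6 M.
pOH = 5.03, so pH = 14.00 - 5.03 = 8.97.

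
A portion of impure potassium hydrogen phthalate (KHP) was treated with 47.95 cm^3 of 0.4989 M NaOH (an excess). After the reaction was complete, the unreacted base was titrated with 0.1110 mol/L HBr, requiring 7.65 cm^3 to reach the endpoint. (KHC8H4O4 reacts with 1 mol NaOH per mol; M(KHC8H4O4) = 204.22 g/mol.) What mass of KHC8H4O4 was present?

Total n(NaOH) added = 0.4989 x 0.04795 = 0.02392 mol.
n(HBr) used = 0.1110 x 0.007650 = 0.0008492 mol, which equals the excess n(NaOH).
So n(NaOH) consumed by the sample = 0.02392 - 0.0008492 = 0.02307 mol.
n(KHC8H4O4) = 0.02307 / 1 = 0.02307 mol.
mass = 0.02307 mol x 204.22 g/mol = 4.71 g.

4.71 g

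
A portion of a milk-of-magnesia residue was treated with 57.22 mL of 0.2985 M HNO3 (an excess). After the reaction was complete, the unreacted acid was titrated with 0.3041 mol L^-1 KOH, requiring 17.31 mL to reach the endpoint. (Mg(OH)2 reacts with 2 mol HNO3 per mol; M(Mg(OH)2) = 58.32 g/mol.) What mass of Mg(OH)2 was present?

0.345 g

Total n(HNO3) added = 0.2985 x 0.05722 = 0.01708 mol.
n(KOH) used = 0.3041 x 0.01731 = 0.005264 mol, which equals the excess n(HNO3).
So n(HNO3) consumed by the sample = 0.01708 - 0.005264 = 0.01182 mol.
n(Mg(OH)2) = 0.01182 / 2 = 0.005908 mol.
mass = 0.005908 mol x 58.32 g/mol = 0.345 g.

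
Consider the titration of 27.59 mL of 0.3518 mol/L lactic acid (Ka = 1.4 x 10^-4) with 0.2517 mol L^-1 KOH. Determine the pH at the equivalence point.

8.51

n(HC3H5O3) = 0.3518 x 0.02759 = 0.009706 mol; V(KOH) at equivalence = 0.009706/0.2517 = 0.03856 L.
At equivalence all the acid is converted to C3H5O3-; total volume = 0.02759 + 0.03856 = 0.06615 L, so [C3H5O3-] = 0.009706/0.06615 = 0.1467 M.
Kb = Kw/Ka = 1.0e-14 / 1.4 x 10^-4 = 7.14e-11.
[OH^-] = sqrt(Kb x [C3H5O3-]) = sqrt(7.14e-11 x 0.1467) = 3.24e-6 M.
pOH = 5.49, so pH = 14.00 - 5.49 = 8.51.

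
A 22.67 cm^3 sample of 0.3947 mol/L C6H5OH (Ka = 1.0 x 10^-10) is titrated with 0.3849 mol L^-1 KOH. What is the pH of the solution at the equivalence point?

n(C6H5OH) = 0.3947 x 0.02267 = 0.008948 mol; V(KOH) at equivalence = 0.008948/0.3849 = 0.02325 L.
At equivalence all the acid is converted to C6H5O-; total volume = 0.02267 + 0.02325 = 0.04592 L, so [C6H5O-] = 0.008948/0.04592 = 0.1949 M.
Kb = Kw/Ka = 1.0e-14 / 1.0 x 10^-10 = 0.000100.
[OH^-] = sqrt(Kb x [C6H5O-]) = sqrt(0.000100 x 0.1949) = 0.00441 M.
pOH = 2.36, so pH = 14.00 - 2.36 = 11.64.

11.64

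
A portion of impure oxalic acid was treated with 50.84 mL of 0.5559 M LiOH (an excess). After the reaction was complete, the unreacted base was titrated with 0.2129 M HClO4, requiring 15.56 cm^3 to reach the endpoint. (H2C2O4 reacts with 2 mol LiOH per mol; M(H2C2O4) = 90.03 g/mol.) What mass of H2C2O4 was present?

Total n(LiOH) added = 0.5559 x 0.05084 = 0.02826 mol.
n(HClO4) used = 0.2129 x 0.01556 = 0.003313 mol, which equals the excess n(LiOH).
So n(LiOH) consumed by the sample = 0.02826 - 0.003313 = 0.02495 mol.
n(H2C2O4) = 0.02495 / 2 = 0.01247 mol.
mass = 0.01247 mol x 90.03 g/mol = 1.12 g.

1.12 g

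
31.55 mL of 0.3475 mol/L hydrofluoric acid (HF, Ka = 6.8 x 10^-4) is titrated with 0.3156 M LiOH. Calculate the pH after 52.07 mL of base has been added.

n(acid) = 0.3475 x 0.03155 = 0.01096 mol; n(LiOH) added = 0.3156 x 0.05207 = 0.01643 mol.
Base is in excess by 0.01643 - 0.01096 = 0.005470 mol in a total volume of 0.08362 L.
[OH^-] = 0.005470/0.08362 = 0.06541 M, so pOH = 1.18 and pH = 14.00 - 1.18 = 12.82.

12.82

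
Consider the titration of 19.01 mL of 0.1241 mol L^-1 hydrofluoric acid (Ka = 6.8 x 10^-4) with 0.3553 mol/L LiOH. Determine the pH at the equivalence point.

8.07

n(HF) = 0.1241 x 0.01901 = 0.002359 mol; V(LiOH) at equivalence = 0.002359/0.3553 = 0.006640 L.
At equivalence all the acid is converted to F-; total volume = 0.01901 + 0.006640 = 0.02565 L, so [F-] = 0.002359/0.02565 = 0.09197 M.
Kb = Kw/Ka = 1.0e-14 / 6.8 x 10^-4 = 1.47e-11.
[OH^-] = sqrt(Kb x [F-]) = sqrt(1.47e-11 x 0.09197) = 1.16e-6 M.
pOH = 5.93, so pH = 14.00 - 5.93 = 8.07.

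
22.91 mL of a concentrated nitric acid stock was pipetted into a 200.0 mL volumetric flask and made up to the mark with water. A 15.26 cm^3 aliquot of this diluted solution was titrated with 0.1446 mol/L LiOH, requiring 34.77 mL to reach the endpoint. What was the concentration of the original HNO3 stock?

2.88 M

n(LiOH) = 0.1446 x 0.03477 = 0.005028 mol.
n(HNO3) in the aliquot = 0.005028 mol.
[diluted HNO3] = 0.005028 / 0.01526 = 0.3295 M.
Dilution factor = 200.0/22.91 = 8.730, so [stock] = 0.3295 x 8.730 = 2.88 M.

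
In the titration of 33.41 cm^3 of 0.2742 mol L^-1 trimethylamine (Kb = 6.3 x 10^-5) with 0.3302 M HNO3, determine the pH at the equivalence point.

n((CH3)3N) = 0.2742 x 0.03341 = 0.009161 mol; V(HNO3) at equivalence = 0.009161/0.3302 = 0.02774 L.
At equivalence the base is fully converted to (CH3)3NH+; total volume = 0.06115 L, so [(CH3)3NH+] = 0.009161/0.06115 = 0.1498 M.
Ka((CH3)3NH+) = Kw/Kb = 1.0e-14 / 6.3 x 10^-5 = 1.59e-10.
[H^+] = sqrt(Ka x [(CH3)3NH+]) = sqrt(1.59e-10 x 0.1498) = 4.88e-6 M.
pH = -log(4.88e-6) = 5.31.

5.31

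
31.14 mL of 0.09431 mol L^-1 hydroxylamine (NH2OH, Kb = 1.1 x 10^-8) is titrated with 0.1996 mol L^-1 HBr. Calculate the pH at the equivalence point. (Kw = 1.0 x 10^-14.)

n(NH2OH) = 0.09431 x 0.03114 = 0.002937 mol; V(HBr) at equivalence = 0.002937/0.1996 = 0.01471 L.
At equivalence the base is fully converted to NH3OH+; total volume = 0.04585 L, so [NH3OH+] = 0.002937/0.04585 = 0.06405 M.
Ka(NH3OH+) = Kw/Kb = 1.0e-14 / 1.1 x 10^-8 = 9.09e-7.
[H^+] = sqrt(Ka x [NH3OH+]) = sqrt(9.09e-7 x 0.06405) = 0.000241 M.
pH = -log(0.000241) = 3.62.

3.62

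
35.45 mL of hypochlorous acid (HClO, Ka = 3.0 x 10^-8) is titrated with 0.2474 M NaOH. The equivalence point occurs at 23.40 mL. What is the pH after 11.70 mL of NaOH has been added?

11.70 mL is exactly half the equivalence volume (23.40/2), i.e. the half-equivalence point.
There, n(HA) = n(A^-), so pH = pKa = -log(3.0 x 10^-8) = 7.52.

7.52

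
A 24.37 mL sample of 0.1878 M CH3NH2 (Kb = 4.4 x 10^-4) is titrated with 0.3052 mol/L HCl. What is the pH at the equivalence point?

5.79

n(CH3NH2) = 0.1878 x 0.02437 = 0.004577 mol; V(HCl) at equivalence = 0.004577/0.3052 = 0.01500 L.
At equivalence the base is fully converted to CH3NH3+; total volume = 0.03937 L, so [CH3NH3+] = 0.004577/0.03937 = 0.1163 M.
Ka(CH3NH3+) = Kw/Kb = 1.0e-14 / 4.4 x 10^-4 = 2.27e-11.
[H^+] = sqrt(Ka x [CH3NH3+]) = sqrt(2.27e-11 x 0.1163) = 1.63e-6 M.
pH = -log(1.63e-6) = 5.79.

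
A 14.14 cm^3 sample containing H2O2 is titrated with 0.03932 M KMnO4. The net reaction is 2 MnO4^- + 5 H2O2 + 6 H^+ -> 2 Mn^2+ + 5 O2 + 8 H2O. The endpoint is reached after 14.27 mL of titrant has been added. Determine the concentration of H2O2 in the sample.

n(KMnO4) = 0.03932 x 0.01427 = 0.0005611 mol.
From the balanced equation, 2 mol KMnO4 reacts with 5 mol H2O2, so n(H2O2) = 0.0005611 x 5/2 = 0.001403 mol.
[H2O2] = 0.001403 / 0.01414 L = 0.0992 M.

0.0992 M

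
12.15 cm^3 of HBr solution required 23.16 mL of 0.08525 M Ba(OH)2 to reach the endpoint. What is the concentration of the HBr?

0.325 M

n(Ba(OH)2) delivered = 0.08525 x 0.02316 = 0.001974 mol.
The reaction is 2 HBr + 1 Ba(OH)2, so n(HBr) = 0.001974 x 2/1 = 0.003949 mol.
[HBr] = 0.003949 mol / 0.01215 L = 0.325 M.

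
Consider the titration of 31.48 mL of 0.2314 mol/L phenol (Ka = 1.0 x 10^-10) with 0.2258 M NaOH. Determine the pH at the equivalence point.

11.53

n(C6H5OH) = 0.2314 x 0.03148 = 0.007284 mol; V(NaOH) at equivalence = 0.007284/0.2258 = 0.03226 L.
At equivalence all the acid is converted to C6H5O-; total volume = 0.03148 + 0.03226 = 0.06374 L, so [C6H5O-] = 0.007284/0.06374 = 0.1143 M.
Kb = Kw/Ka = 1.0e-14 / 1.0 x 10^-10 = 0.000100.
[OH^-] = sqrt(Kb x [C6H5O-]) = sqrt(0.000100 x 0.1143) = 0.00338 M.
pOH = 2.47, so pH = 14.00 - 2.47 = 11.53.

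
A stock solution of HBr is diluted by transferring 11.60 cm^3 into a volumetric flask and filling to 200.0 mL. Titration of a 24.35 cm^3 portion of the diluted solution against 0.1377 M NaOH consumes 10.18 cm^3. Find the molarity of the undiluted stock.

0.993 M

n(NaOH) = 0.1377 x 0.01018 = 0.001402 mol.
n(HBr) in the aliquot = 0.001402 mol.
[diluted HBr] = 0.001402 / 0.02435 = 0.05757 M.
Dilution factor = 200.0/11.60 = 17.24, so [stock] = 0.05757 x 17.24 = 0.993 M.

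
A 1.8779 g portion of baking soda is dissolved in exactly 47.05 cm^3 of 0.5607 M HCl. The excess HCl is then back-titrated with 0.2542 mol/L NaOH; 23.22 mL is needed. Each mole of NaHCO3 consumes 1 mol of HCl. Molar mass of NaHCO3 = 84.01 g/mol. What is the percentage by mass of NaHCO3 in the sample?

91.6%

Total n(HCl) added = 0.5607 x 0.04705 = 0.02638 mol.
n(NaOH) used = 0.2542 x 0.02322 = 0.005903 mol, which equals the excess n(HCl).
So n(HCl) consumed by the sample = 0.02638 - 0.005903 = 0.02048 mol.
n(NaHCO3) = 0.02048 / 1 = 0.02048 mol.
mass NaHCO3 = 0.02048 x 84.01 = 1.720 g, so %NaHCO3 = 1.720/1.8779 x 100 = 91.6%.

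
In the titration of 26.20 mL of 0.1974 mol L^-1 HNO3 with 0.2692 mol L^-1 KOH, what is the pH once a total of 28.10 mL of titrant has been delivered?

12.64

n(acid) = 0.1974 x 0.02620 = 0.005172 mol; n(KOH) added = 0.2692 x 0.02810 = 0.007565 mol.
Base is in excess by 0.007565 - 0.005172 = 0.002393 mol in a total volume of 0.05430 L.
[OH^-] = 0.002393/0.05430 = 0.04406 M, so pOH = 1.36 and pH = 14.00 - 1.36 = 12.64.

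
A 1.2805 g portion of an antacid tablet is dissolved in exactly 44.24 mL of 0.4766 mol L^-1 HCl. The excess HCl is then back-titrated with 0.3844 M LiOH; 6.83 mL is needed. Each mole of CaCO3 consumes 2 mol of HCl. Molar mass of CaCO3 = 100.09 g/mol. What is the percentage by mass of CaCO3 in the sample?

72.1%

Total n(HCl) added = 0.4766 x 0.04424 = 0.02108 mol.
n(LiOH) used = 0.3844 x 0.006830 = 0.002625 mol, which equals the excess n(HCl).
So n(HCl) consumed by the sample = 0.02108 - 0.002625 = 0.01846 mol.
n(CaCO3) = 0.01846 / 2 = 0.009230 mol.
mass CaCO3 = 0.009230 x 100.09 = 0.9238 g, so %CaCO3 = 0.9238/1.2805 x 100 = 72.1%.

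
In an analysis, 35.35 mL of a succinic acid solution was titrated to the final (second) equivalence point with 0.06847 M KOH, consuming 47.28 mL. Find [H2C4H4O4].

0.0458 M

n(KOH) = 0.06847 x 0.04728 = 0.003237 mol.
At the final (second) equivalence point, 2 mol OH^- react per mol H2C4H4O4, so n(H2C4H4O4) = 0.003237 / 2 = 0.001619 mol.
[H2C4H4O4] = 0.001619 / 0.03535 L = 0.0458 M.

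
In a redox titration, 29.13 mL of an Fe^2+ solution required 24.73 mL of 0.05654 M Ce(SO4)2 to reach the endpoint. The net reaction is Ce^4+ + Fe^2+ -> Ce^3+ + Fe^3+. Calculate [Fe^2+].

n(Ce(SO4)2) = 0.05654 x 0.02473 = 0.001398 mol.
From the balanced equation, 1 mol Ce(SO4)2 reacts with 1 mol Fe^2+, so n(Fe^2+) = 0.001398 x 1/1 = 0.001398 mol.
[Fe^2+] = 0.001398 / 0.02913 L = 0.0480 M.

0.0480 M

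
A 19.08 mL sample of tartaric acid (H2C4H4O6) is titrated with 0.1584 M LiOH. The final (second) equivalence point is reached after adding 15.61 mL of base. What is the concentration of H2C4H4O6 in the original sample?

n(LiOH) = 0.1584 x 0.01561 = 0.002473 mol.
At the final (second) equivalence point, 2 mol OH^- react per mol H2C4H4O6, so n(H2C4H4O6) = 0.002473 / 2 = 0.001236 mol.
[H2C4H4O6] = 0.001236 / 0.01908 L = 0.0648 M.

0.0648 M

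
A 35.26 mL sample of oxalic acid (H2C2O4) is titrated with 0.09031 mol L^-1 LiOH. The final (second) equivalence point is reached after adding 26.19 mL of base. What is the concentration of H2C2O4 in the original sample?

n(LiOH) = 0.09031 x 0.02619 = 0.002365 mol.
At the final (second) equivalence point, 2 mol OH^- react per mol H2C2O4, so n(H2C2O4) = 0.002365 / 2 = 0.001183 mol.
[H2C2O4] = 0.001183 / 0.03526 L = 0.0335 M.

0.0335 M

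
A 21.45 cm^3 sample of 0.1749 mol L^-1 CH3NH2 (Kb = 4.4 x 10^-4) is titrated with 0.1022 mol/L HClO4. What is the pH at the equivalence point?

n(CH3NH2) = 0.1749 x 0.02145 = 0.003752 mol; V(HClO4) at equivalence = 0.003752/0.1022 = 0.03671 L.
At equivalence the base is fully converted to CH3NH3+; total volume = 0.05816 L, so [CH3NH3+] = 0.003752/0.05816 = 0.06451 M.
Ka(CH3NH3+) = Kw/Kb = 1.0e-14 / 4.4 x 10^-4 = 2.27e-11.
[H^+] = sqrt(Ka x [CH3NH3+]) = sqrt(2.27e-11 x 0.06451) = 1.21e-6 M.
pH = -log(1.21e-6) = 5.92.

5.92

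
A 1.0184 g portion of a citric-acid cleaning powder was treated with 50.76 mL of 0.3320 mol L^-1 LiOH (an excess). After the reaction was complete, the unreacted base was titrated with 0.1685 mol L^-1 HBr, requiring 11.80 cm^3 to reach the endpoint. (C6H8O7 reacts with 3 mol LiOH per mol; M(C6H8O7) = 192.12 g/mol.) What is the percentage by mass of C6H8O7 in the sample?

Total n(LiOH) added = 0.3320 x 0.05076 = 0.01685 mol.
n(HBr) used = 0.1685 x 0.01180 = 0.001988 mol, which equals the excess n(LiOH).
So n(LiOH) consumed by the sample = 0.01685 - 0.001988 = 0.01486 mol.
n(C6H8O7) = 0.01486 / 3 = 0.004955 mol.
mass C6H8O7 = 0.004955 x 192.12 = 0.9519 g, so %C6H8O7 = 0.9519/1.0184 x 100 = 93.5%.

93.5%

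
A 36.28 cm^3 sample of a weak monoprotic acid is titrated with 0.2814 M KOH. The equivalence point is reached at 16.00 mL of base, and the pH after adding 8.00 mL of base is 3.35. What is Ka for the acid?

4.5 x 10^-4

8.00 mL is half of the equivalence volume, so this is the half-equivalence point where [HA] = [A^-].
At half-equivalence pH = pKa, so pKa = 3.35.
Ka = 10^(-3.35) = 4.5 x 10^-4.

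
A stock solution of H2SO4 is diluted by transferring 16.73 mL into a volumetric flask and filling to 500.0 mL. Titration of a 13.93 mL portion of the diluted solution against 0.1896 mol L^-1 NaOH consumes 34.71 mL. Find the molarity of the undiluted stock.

n(NaOH) = 0.1896 x 0.03471 = 0.006581 mol.
n(H2SO4) in the aliquot = 0.006581 x 1/2 = 0.003291 mol.
[diluted H2SO4] = 0.003291 / 0.01393 = 0.2362 M.
Dilution factor = 500.0/16.73 = 29.89, so [stock] = 0.2362 x 29.89 = 7.06 M.

7.06 M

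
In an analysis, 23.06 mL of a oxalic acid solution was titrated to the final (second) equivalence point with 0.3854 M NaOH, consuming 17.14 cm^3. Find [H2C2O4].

n(NaOH) = 0.3854 x 0.01714 = 0.006606 mol.
At the final (second) equivalence point, 2 mol OH^- react per mol H2C2O4, so n(H2C2O4) = 0.006606 / 2 = 0.003303 mol.
[H2C2O4] = 0.003303 / 0.02306 L = 0.143 M.

0.143 M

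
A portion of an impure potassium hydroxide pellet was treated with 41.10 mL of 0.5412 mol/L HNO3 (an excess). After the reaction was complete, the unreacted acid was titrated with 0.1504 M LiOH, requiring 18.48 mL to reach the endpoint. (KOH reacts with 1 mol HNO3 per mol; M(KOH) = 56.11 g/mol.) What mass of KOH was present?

Total n(HNO3) added = 0.5412 x 0.04110 = 0.02224 mol.
n(LiOH) used = 0.1504 x 0.01848 = 0.002779 mol, which equals the excess n(HNO3).
So n(HNO3) consumed by the sample = 0.02224 - 0.002779 = 0.01946 mol.
n(KOH) = 0.01946 / 1 = 0.01946 mol.
mass = 0.01946 mol x 56.11 g/mol = 1.09 g.

1.09 g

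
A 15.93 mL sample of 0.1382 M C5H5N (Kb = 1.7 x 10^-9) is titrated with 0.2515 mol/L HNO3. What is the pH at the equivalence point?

n(C5H5N) = 0.1382 x 0.01593 = 0.002202 mol; V(HNO3) at equivalence = 0.002202/0.2515 = 0.008754 L.
At equivalence the base is fully converted to C5H5NH+; total volume = 0.02468 L, so [C5H5NH+] = 0.002202/0.02468 = 0.08919 M.
Ka(C5H5NH+) = Kw/Kb = 1.0e-14 / 1.7 x 10^-9 = 5.88e-6.
[H^+] = sqrt(Ka x [C5H5NH+]) = sqrt(5.88e-6 x 0.08919) = 0.000724 M.
pH = -log(0.000724) = 3.14.

3.14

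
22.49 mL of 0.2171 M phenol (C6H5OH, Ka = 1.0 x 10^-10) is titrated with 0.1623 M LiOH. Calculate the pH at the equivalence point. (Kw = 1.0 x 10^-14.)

n(C6H5OH) = 0.2171 x 0.02249 = 0.004883 mol; V(LiOH) at equivalence = 0.004883/0.1623 = 0.03008 L.
At equivalence all the acid is converted to C6H5O-; total volume = 0.02249 + 0.03008 = 0.05257 L, so [C6H5O-] = 0.004883/0.05257 = 0.09287 M.
Kb = Kw/Ka = 1.0e-14 / 1.0 x 10^-10 = 0.000100.
[OH^-] = sqrt(Kb x [C6H5O-]) = sqrt(0.000100 x 0.09287) = 0.00305 M.
pOH = 2.52, so pH = 14.00 - 2.52 = 11.48.

11.48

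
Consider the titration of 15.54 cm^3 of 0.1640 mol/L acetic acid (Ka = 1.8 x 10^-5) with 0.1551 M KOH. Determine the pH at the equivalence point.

8.82

n(CH3COOH) = 0.1640 x 0.01554 = 0.002549 mol; V(KOH) at equivalence = 0.002549/0.1551 = 0.01643 L.
At equivalence all the acid is converted to CH3COO-; total volume = 0.01554 + 0.01643 = 0.03197 L, so [CH3COO-] = 0.002549/0.03197 = 0.07971 M.
Kb = Kw/Ka = 1.0e-14 / 1.8 x 10^-5 = 5.56e-10.
[OH^-] = sqrt(Kb x [CH3COO-]) = sqrt(5.56e-10 x 0.07971) = 6.65e-6 M.
pOH = 5.18, so pH = 14.00 - 5.18 = 8.82.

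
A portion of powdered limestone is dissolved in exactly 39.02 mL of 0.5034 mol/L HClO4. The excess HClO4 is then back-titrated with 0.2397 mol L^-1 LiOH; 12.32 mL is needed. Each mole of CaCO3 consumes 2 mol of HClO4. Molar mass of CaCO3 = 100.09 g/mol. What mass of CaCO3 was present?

Total n(HClO4) added = 0.5034 x 0.03902 = 0.01964 mol.
n(LiOH) used = 0.2397 x 0.01232 = 0.002953 mol, which equals the excess n(HClO4).
So n(HClO4) consumed by the sample = 0.01964 - 0.002953 = 0.01669 mol.
n(CaCO3) = 0.01669 / 2 = 0.008345 mol.
mass = 0.008345 mol x 100.09 g/mol = 0.835 g.

0.835 g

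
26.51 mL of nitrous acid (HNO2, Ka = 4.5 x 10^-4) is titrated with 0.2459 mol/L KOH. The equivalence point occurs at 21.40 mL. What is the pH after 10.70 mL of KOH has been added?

3.35

10.70 mL is exactly half the equivalence volume (21.40/2), i.e. the half-equivalence point.
There, n(HA) = n(A^-), so pH = pKa = -log(4.5 x 10^-4) = 3.35.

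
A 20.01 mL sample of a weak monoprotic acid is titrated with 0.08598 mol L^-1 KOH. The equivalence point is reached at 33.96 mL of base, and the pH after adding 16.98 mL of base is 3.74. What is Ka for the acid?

16.98 mL is half of the equivalence volume, so this is the half-equivalence point where [HA] = [A^-].
At half-equivalence pH = pKa, so pKa = 3.74.
Ka = 10^(-3.74) = 1.8 x 10^-4.

1.8 x 10^-4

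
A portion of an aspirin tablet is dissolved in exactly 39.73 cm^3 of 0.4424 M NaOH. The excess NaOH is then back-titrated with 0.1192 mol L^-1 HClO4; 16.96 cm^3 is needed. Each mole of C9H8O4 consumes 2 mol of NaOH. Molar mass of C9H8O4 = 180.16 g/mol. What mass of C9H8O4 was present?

Total n(NaOH) added = 0.4424 x 0.03973 = 0.01758 mol.
n(HClO4) used = 0.1192 x 0.01696 = 0.002022 mol, which equals the excess n(NaOH).
So n(NaOH) consumed by the sample = 0.01758 - 0.002022 = 0.01555 mol.
n(C9H8O4) = 0.01555 / 2 = 0.007777 mol.
mass = 0.007777 mol x 180.16 g/mol = 1.40 g.

1.40 g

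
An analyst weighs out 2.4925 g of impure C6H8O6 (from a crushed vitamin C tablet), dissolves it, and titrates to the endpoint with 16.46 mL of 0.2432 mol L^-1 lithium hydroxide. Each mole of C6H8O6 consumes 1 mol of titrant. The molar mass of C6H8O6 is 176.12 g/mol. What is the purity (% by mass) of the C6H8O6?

n(LiOH) = 0.2432 x 0.01646 = 0.004003 mol.
n(C6H8O6) = 0.004003 / 1 = 0.004003 mol.
mass of C6H8O6 = 0.004003 x 176.12 = 0.7050 g.
% purity = 0.7050 / 2.4925 x 100 = 28.3%.

28.3%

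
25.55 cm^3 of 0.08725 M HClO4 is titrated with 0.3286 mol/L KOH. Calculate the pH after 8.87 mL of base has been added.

n(acid) = 0.08725 x 0.02555 = 0.002229 mol; n(KOH) added = 0.3286 x 0.008870 = 0.002915 mol.
Base is in excess by 0.002915 - 0.002229 = 0.0006854 mol in a total volume of 0.03442 L.
[OH^-] = 0.0006854/0.03442 = 0.01991 M, so pOH = 1.70 and pH = 14.00 - 1.70 = 12.30.

12.30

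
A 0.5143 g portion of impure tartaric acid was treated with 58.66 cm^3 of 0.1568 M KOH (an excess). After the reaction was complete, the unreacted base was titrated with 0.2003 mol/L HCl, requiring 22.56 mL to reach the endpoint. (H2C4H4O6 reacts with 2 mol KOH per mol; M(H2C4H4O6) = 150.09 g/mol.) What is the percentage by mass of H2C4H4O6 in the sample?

68.3%

Total n(KOH) added = 0.1568 x 0.05866 = 0.009198 mol.
n(HCl) used = 0.2003 x 0.02256 = 0.004519 mol, which equals the excess n(KOH).
So n(KOH) consumed by the sample = 0.009198 - 0.004519 = 0.004679 mol.
n(H2C4H4O6) = 0.004679 / 2 = 0.002340 mol.
mass H2C4H4O6 = 0.002340 x 150.09 = 0.3511 g, so %H2C4H4O6 = 0.3511/0.5143 x 100 = 68.3%.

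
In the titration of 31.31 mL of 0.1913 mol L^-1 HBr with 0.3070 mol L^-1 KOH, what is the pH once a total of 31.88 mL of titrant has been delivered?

n(acid) = 0.1913 x 0.03131 = 0.005990 mol; n(KOH) added = 0.3070 x 0.03188 = 0.009787 mol.
Base is in excess by 0.009787 - 0.005990 = 0.003798 mol in a total volume of 0.06319 L.
[OH^-] = 0.003798/0.06319 = 0.06010 M, so pOH = 1.22 and pH = 14.00 - 1.22 = 12.78.

12.78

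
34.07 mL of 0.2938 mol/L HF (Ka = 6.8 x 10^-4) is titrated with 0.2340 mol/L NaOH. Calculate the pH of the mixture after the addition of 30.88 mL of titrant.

3.58

Initial n(HF) = 0.2938 x 0.03407 = 0.01001 mol.
n(NaOH) added = 0.2340 x 0.03088 = 0.007226 mol, converting that many moles of HF to F-.
Remaining n(HF) = 0.002784 mol; n(F-) = 0.007226 mol.
By Henderson-Hasselbalch, pH = pKa + log([A^-]/[HA]) = 3.17 + log(0.007226/0.002784) = 3.17 + (+0.41) = 3.58.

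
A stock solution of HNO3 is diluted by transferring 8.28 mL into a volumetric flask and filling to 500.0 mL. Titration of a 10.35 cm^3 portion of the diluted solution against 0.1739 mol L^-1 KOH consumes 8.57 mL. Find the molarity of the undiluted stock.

n(KOH) = 0.1739 x 0.008570 = 0.001490 mol.
n(HNO3) in the aliquot = 0.001490 mol.
[diluted HNO3] = 0.001490 / 0.01035 = 0.1440 M.
Dilution factor = 500.0/8.280 = 60.39, so [stock] = 0.1440 x 60.39 = 8.70 M.

8.70 M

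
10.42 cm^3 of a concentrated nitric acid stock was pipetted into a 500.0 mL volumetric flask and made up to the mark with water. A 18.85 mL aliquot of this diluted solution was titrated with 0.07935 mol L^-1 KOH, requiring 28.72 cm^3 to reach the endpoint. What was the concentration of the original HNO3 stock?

5.80 M

n(KOH) = 0.07935 x 0.02872 = 0.002279 mol.
n(HNO3) in the aliquot = 0.002279 mol.
[diluted HNO3] = 0.002279 / 0.01885 = 0.1209 M.
Dilution factor = 500.0/10.42 = 47.98, so [stock] = 0.1209 x 47.98 = 5.80 M.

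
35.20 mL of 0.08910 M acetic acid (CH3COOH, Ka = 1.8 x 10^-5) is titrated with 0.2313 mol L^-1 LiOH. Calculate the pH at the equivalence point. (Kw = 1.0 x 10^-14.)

8.78

n(CH3COOH) = 0.08910 x 0.03520 = 0.003136 mol; V(LiOH) at equivalence = 0.003136/0.2313 = 0.01356 L.
At equivalence all the acid is converted to CH3COO-; total volume = 0.03520 + 0.01356 = 0.04876 L, so [CH3COO-] = 0.003136/0.04876 = 0.06432 M.
Kb = Kw/Ka = 1.0e-14 / 1.8 x 10^-5 = 5.56e-10.
[OH^-] = sqrt(Kb x [CH3COO-]) = sqrt(5.56e-10 x 0.06432) = 5.98e-6 M.
pOH = 5.22, so pH = 14.00 - 5.22 = 8.78.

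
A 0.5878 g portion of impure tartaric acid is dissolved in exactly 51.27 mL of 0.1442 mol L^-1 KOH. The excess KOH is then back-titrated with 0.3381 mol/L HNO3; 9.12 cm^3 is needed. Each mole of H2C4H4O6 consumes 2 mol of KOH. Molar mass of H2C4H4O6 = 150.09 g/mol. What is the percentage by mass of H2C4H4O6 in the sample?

55.0%

Total n(KOH) added = 0.1442 x 0.05127 = 0.007393 mol.
n(HNO3) used = 0.3381 x 0.009120 = 0.003083 mol, which equals the excess n(KOH).
So n(KOH) consumed by the sample = 0.007393 - 0.003083 = 0.004310 mol.
n(H2C4H4O6) = 0.004310 / 2 = 0.002155 mol.
mass H2C4H4O6 = 0.002155 x 150.09 = 0.3234 g, so %H2C4H4O6 = 0.3234/0.5878 x 100 = 55.0%.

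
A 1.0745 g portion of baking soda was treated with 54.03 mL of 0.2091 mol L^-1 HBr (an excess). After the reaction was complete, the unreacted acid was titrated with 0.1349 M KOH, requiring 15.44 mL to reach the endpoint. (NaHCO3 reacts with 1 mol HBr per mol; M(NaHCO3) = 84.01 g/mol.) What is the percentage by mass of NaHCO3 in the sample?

72.0%

Total n(HBr) added = 0.2091 x 0.05403 = 0.01130 mol.
n(KOH) used = 0.1349 x 0.01544 = 0.002083 mol, which equals the excess n(HBr).
So n(HBr) consumed by the sample = 0.01130 - 0.002083 = 0.009215 mol.
n(NaHCO3) = 0.009215 / 1 = 0.009215 mol.
mass NaHCO3 = 0.009215 x 84.01 = 0.7741 g, so %NaHCO3 = 0.7741/1.0745 x 100 = 72.0%.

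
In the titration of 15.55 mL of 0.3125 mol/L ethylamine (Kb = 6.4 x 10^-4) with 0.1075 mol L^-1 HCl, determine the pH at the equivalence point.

5.95

n(C2H5NH2) = 0.3125 x 0.01555 = 0.004859 mol; V(HCl) at equivalence = 0.004859/0.1075 = 0.04520 L.
At equivalence the base is fully converted to C2H5NH3+; total volume = 0.06075 L, so [C2H5NH3+] = 0.004859/0.06075 = 0.07999 M.
Ka(C2H5NH3+) = Kw/Kb = 1.0e-14 / 6.4 x 10^-4 = 1.56e-11.
[H^+] = sqrt(Ka x [C2H5NH3+]) = sqrt(1.56e-11 x 0.07999) = 1.12e-6 M.
pH = -log(1.12e-6) = 5.95.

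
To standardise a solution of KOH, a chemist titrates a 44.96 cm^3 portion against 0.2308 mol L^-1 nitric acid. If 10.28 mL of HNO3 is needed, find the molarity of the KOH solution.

n(HNO3) delivered = 0.2308 x 0.01028 = 0.002373 mol.
For a 1:1 reaction, n(KOH) = 0.002373 mol.
[KOH] = 0.002373 mol / 0.04496 L = 0.0528 M.

0.0528 M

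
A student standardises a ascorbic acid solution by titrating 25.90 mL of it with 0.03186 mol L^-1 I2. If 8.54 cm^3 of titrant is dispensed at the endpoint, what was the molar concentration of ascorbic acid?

0.0105 M

n(I2) = 0.03186 x 0.008540 = 0.0002721 mol.
From the balanced equation, 1 mol I2 reacts with 1 mol ascorbic acid, so n(ascorbic acid) = 0.0002721 x 1/1 = 0.0002721 mol.
[ascorbic acid] = 0.0002721 / 0.02590 L = 0.0105 M.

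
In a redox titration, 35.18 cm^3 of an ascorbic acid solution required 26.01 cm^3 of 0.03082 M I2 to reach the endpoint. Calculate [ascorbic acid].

n(I2) = 0.03082 x 0.02601 = 0.0008016 mol.
From the balanced equation, 1 mol I2 reacts with 1 mol ascorbic acid, so n(ascorbic acid) = 0.0008016 x 1/1 = 0.0008016 mol.
[ascorbic acid] = 0.0008016 / 0.03518 L = 0.0228 M.

0.0228 M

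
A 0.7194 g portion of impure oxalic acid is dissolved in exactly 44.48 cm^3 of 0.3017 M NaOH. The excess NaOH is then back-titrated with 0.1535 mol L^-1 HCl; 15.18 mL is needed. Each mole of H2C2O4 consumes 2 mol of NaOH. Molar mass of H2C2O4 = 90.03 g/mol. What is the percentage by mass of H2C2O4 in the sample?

69.4%

Total n(NaOH) added = 0.3017 x 0.04448 = 0.01342 mol.
n(HCl) used = 0.1535 x 0.01518 = 0.002330 mol, which equals the excess n(NaOH).
So n(NaOH) consumed by the sample = 0.01342 - 0.002330 = 0.01109 mol.
n(H2C2O4) = 0.01109 / 2 = 0.005545 mol.
mass H2C2O4 = 0.005545 x 90.03 = 0.4992 g, so %H2C2O4 = 0.4992/0.7194 x 100 = 69.4%.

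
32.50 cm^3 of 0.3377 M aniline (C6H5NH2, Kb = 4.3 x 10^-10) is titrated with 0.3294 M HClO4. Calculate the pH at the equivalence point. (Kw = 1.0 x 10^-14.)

2.71

n(C6H5NH2) = 0.3377 x 0.03250 = 0.01098 mol; V(HClO4) at equivalence = 0.01098/0.3294 = 0.03332 L.
At equivalence the base is fully converted to C6H5NH3+; total volume = 0.06582 L, so [C6H5NH3+] = 0.01098/0.06582 = 0.1667 M.
Ka(C6H5NH3+) = Kw/Kb = 1.0e-14 / 4.3 x 10^-10 = 2.33e-5.
[H^+] = sqrt(Ka x [C6H5NH3+]) = sqrt(2.33e-5 x 0.1667) = 0.00197 M.
pH = -log(0.00197) = 2.71.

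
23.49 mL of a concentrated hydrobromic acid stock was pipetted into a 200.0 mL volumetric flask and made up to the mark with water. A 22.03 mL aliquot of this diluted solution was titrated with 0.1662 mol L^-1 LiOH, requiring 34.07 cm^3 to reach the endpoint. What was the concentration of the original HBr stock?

2.19 M

n(LiOH) = 0.1662 x 0.03407 = 0.005662 mol.
n(HBr) in the aliquot = 0.005662 mol.
[diluted HBr] = 0.005662 / 0.02203 = 0.2570 M.
Dilution factor = 200.0/23.49 = 8.514, so [stock] = 0.2570 x 8.514 = 2.19 M.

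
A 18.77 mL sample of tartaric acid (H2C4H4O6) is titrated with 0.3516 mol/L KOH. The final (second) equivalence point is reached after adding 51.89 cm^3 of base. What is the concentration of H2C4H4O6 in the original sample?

n(KOH) = 0.3516 x 0.05189 = 0.01824 mol.
At the final (second) equivalence point, 2 mol OH^- react per mol H2C4H4O6, so n(H2C4H4O6) = 0.01824 / 2 = 0.009122 mol.
[H2C4H4O6] = 0.009122 / 0.01877 L = 0.486 M.

0.486 M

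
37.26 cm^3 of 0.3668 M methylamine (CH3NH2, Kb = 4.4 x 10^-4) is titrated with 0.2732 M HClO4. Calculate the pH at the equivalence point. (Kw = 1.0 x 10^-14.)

5.72

n(CH3NH2) = 0.3668 x 0.03726 = 0.01367 mol; V(HClO4) at equivalence = 0.01367/0.2732 = 0.05003 L.
At equivalence the base is fully converted to CH3NH3+; total volume = 0.08729 L, so [CH3NH3+] = 0.01367/0.08729 = 0.1566 M.
Ka(CH3NH3+) = Kw/Kb = 1.0e-14 / 4.4 x 10^-4 = 2.27e-11.
[H^+] = sqrt(Ka x [CH3NH3+]) = sqrt(2.27e-11 x 0.1566) = 1.89e-6 M.
pH = -log(1.89e-6) = 5.72.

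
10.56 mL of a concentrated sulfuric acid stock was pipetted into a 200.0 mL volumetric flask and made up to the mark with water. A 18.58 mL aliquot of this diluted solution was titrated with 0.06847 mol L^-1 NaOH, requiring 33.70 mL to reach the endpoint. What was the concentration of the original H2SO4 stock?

n(NaOH) = 0.06847 x 0.03370 = 0.002307 mol.
n(H2SO4) in the aliquot = 0.002307 x 1/2 = 0.001154 mol.
[diluted H2SO4] = 0.001154 / 0.01858 = 0.06209 M.
Dilution factor = 200.0/10.56 = 18.94, so [stock] = 0.06209 x 18.94 = 1.18 M.

1.18 M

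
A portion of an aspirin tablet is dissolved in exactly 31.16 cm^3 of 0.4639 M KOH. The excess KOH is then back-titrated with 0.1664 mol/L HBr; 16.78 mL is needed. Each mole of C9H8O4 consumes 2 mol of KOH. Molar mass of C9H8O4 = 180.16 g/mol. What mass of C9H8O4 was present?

1.05 g

Total n(KOH) added = 0.4639 x 0.03116 = 0.01446 mol.
n(HBr) used = 0.1664 x 0.01678 = 0.002792 mol, which equals the excess n(KOH).
So n(KOH) consumed by the sample = 0.01446 - 0.002792 = 0.01166 mol.
n(C9H8O4) = 0.01166 / 2 = 0.005831 mol.
mass = 0.005831 mol x 180.16 g/mol = 1.05 g.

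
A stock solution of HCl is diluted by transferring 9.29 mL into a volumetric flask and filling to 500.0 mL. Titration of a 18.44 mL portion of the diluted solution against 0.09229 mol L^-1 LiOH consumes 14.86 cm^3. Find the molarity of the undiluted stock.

4.00 M

n(LiOH) = 0.09229 x 0.01486 = 0.001371 mol.
n(HCl) in the aliquot = 0.001371 mol.
[diluted HCl] = 0.001371 / 0.01844 = 0.07437 M.
Dilution factor = 500.0/9.290 = 53.82, so [stock] = 0.07437 x 53.82 = 4.00 M.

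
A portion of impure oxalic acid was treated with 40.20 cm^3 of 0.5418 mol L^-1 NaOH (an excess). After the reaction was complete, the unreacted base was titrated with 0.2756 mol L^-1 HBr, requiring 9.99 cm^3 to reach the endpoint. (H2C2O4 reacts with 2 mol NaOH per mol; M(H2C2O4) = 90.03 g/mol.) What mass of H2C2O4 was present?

Total n(NaOH) added = 0.5418 x 0.04020 = 0.02178 mol.
n(HBr) used = 0.2756 x 0.009990 = 0.002753 mol, which equals the excess n(NaOH).
So n(NaOH) consumed by the sample = 0.02178 - 0.002753 = 0.01903 mol.
n(H2C2O4) = 0.01903 / 2 = 0.009514 mol.
mass = 0.009514 mol x 90.03 g/mol = 0.857 g.

0.857 g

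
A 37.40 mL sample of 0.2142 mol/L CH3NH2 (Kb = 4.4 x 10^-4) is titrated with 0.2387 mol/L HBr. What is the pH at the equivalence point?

5.80

n(CH3NH2) = 0.2142 x 0.03740 = 0.008011 mol; V(HBr) at equivalence = 0.008011/0.2387 = 0.03356 L.
At equivalence the base is fully converted to CH3NH3+; total volume = 0.07096 L, so [CH3NH3+] = 0.008011/0.07096 = 0.1129 M.
Ka(CH3NH3+) = Kw/Kb = 1.0e-14 / 4.4 x 10^-4 = 2.27e-11.
[H^+] = sqrt(Ka x [CH3NH3+]) = sqrt(2.27e-11 x 0.1129) = 1.60e-6 M.
pH = -log(1.60e-6) = 5.80.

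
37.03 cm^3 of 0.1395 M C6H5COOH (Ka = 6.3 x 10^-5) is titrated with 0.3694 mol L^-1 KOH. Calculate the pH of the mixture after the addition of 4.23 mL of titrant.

Initial n(C6H5COOH) = 0.1395 x 0.03703 = 0.005166 mol.
n(KOH) added = 0.3694 x 0.004230 = 0.001563 mol, converting that many moles of C6H5COOH to C6H5COO-.
Remaining n(C6H5COOH) = 0.003603 mol; n(C6H5COO-) = 0.001563 mol.
By Henderson-Hasselbalch, pH = pKa + log([A^-]/[HA]) = 4.20 + log(0.001563/0.003603) = 4.20 + (-0.36) = 3.84.

3.84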